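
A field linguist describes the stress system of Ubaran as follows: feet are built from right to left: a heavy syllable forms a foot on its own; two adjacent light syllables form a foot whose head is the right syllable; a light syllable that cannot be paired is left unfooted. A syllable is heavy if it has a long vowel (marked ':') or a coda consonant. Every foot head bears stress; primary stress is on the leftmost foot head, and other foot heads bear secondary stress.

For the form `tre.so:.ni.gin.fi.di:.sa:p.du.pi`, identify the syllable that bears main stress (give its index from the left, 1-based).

2

Weights: 1 tre L, 2 so: H, 3 ni L, 4 gin H, 5 fi L, 6 di: H, 7 sa:p H, 8 du L, 9 pi L.
Parse right to left (heavy = foot alone; LL = one foot; stranded L unfooted): tre (ˈso:) ni (ˈgin) fi (ˈdi:) (ˈsa:p) (du.ˈpi).
Foot heads: 2, 4, 6, 7, 9.
Primary stress on the leftmost head = syllable 2.
Primary stress: syllable 2 → tre.ˈso:.ni.gin.fi.di:.sa:p.du.pi.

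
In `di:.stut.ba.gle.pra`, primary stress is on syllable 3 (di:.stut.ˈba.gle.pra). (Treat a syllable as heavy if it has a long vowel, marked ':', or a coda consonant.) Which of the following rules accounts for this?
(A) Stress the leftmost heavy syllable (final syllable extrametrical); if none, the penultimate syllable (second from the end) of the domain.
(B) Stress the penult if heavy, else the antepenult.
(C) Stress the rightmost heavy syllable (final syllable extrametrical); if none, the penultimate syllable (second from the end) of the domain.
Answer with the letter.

Rule A → syllable 1 (observed: 3).
Rule B → syllable 3 ✓.
Rule C → syllable 2 (observed: 3).

B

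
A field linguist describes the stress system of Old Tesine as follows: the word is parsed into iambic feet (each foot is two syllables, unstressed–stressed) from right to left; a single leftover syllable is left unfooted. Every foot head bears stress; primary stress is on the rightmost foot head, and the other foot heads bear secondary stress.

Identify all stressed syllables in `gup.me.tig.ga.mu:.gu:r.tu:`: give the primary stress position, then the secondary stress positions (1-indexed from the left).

Parse right to left into iambic (σˈσ) feet: gup (me.ˈtig) (ga.ˈmu:) (gu:r.ˈtu:). Syllable 1 is left unfooted.
Foot heads (stressed positions): 3, 5, 7.
End Rule Rightmost: primary stress on the rightmost head = syllable 7.
Secondary stress on 3, 5: gup.me.ˌtig.ga.ˌmu:.gu:r.ˈtu:.

primary 7, secondary 3, 5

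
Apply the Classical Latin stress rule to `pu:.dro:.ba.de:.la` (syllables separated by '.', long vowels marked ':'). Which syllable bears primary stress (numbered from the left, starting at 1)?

4

Classical Latin: stress the penult if heavy (long vowel or closed), else the antepenult.
Weights: 3 ba L, 4 de: H, 5 la L.
The penult (syllable 4, de:) is heavy, so it takes stress.
Stress on syllable 4: pu:.dro:.ba.ˈde:.la.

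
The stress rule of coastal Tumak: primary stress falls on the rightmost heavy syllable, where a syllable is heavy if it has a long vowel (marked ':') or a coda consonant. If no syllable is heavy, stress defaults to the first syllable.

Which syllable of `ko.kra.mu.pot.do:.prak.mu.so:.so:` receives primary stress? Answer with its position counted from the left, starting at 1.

9

Weights: 1 ko L, 2 kra L, 3 mu L, 4 pot H, 5 do: H, 6 prak H, 7 mu L, 8 so: H, 9 so: H.
Heavy syllables in the domain: 4, 5, 6, 8, 9. The rightmost is syllable 9 (so:).
Primary stress: syllable 9 → ko.kra.mu.pot.do:.prak.mu.so:.ˈso:.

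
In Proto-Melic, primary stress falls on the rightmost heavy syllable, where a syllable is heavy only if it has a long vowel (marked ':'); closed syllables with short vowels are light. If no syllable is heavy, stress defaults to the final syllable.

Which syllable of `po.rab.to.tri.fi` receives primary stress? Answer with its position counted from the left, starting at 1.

Weights: 1 po L, 2 rab L, 3 to L, 4 tri L, 5 fi L.
No heavy syllable in the domain; default to the final syllable = syllable 5.
Primary stress: syllable 5 → po.rab.to.tri.ˈfi.

5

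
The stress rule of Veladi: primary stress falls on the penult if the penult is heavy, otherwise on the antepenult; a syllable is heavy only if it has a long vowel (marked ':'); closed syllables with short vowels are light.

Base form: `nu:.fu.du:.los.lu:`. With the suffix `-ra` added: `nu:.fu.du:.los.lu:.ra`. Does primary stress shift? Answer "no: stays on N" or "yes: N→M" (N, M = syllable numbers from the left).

Base `nu:.fu.du:.los.lu:` (5 syllables):
  Weights: 3 du: H, 4 los L, 5 lu: H.
  The penult (syllable 4, los) is light, so stress falls on the antepenult (syllable 3, du:).
  → primary stress on syllable 3.
Suffixed `nu:.fu.du:.los.lu:.ra` (6 syllables):
  Weights: 4 los L, 5 lu: H, 6 ra L.
  The penult (syllable 5, lu:) is heavy, so it takes stress.
  → primary stress on syllable 5.

yes: 3→5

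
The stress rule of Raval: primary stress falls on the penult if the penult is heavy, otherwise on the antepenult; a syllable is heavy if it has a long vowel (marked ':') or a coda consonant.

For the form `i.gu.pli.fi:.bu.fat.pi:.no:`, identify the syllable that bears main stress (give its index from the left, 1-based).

Weights: 6 fat H, 7 pi: H, 8 no: H.
The penult (syllable 7, pi:) is heavy, so it takes stress.
Primary stress: syllable 7 → i.gu.pli.fi:.bu.fat.ˈpi:.no:.

7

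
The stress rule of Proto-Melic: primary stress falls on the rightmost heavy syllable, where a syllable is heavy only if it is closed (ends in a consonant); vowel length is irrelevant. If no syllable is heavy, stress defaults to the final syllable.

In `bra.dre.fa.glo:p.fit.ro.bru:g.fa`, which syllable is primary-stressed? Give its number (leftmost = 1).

7

Weights: 1 bra L, 2 dre L, 3 fa L, 4 glo:p H, 5 fit H, 6 ro L, 7 bru:g H, 8 fa L.
Heavy syllables in the domain: 4, 5, 7. The rightmost is syllable 7 (bru:g).
Primary stress: syllable 7 → bra.dre.fa.glo:p.fit.ro.ˈbru:g.fa.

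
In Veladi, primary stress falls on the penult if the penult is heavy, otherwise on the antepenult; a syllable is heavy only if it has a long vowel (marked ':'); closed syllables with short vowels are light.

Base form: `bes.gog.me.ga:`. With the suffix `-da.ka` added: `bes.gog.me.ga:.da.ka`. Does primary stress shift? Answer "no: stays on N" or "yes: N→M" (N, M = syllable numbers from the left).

yes: 2→4

Base `bes.gog.me.ga:` (4 syllables):
  Weights: 2 gog L, 3 me L, 4 ga: H.
  The penult (syllable 3, me) is light, so stress falls on the antepenult (syllable 2, gog).
  → primary stress on syllable 2.
Suffixed `bes.gog.me.ga:.da.ka` (6 syllables):
  Weights: 4 ga: H, 5 da L, 6 ka L.
  The penult (syllable 5, da) is light, so stress falls on the antepenult (syllable 4, ga:).
  → primary stress on syllable 4.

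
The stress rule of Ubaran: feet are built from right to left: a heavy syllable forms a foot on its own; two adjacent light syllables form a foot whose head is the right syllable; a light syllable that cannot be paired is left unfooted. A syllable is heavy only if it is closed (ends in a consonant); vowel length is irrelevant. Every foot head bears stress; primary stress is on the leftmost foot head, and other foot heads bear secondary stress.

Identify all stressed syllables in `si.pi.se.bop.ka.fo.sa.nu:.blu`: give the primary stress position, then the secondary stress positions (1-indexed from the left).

Weights: 1 si L, 2 pi L, 3 se L, 4 bop H, 5 ka L, 6 fo L, 7 sa L, 8 nu: L, 9 blu L.
Parse right to left (heavy = foot alone; LL = one foot; stranded L unfooted): si (pi.ˈse) (ˈbop) ka (fo.ˈsa) (nu:.ˈblu).
Foot heads: 3, 4, 7, 9.
Primary stress on the leftmost head = syllable 3.
Secondary stress on 4, 7, 9: si.pi.ˈse.ˌbop.ka.fo.ˌsa.nu:.ˌblu.

primary 3, secondary 4, 7, 9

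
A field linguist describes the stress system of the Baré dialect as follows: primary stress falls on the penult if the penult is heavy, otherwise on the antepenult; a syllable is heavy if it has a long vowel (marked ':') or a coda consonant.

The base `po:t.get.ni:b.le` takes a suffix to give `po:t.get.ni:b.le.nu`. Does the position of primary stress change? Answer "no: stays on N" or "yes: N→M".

Base `po:t.get.ni:b.le` (4 syllables):
  Weights: 2 get H, 3 ni:b H, 4 le L.
  The penult (syllable 3, ni:b) is heavy, so it takes stress.
  → primary stress on syllable 3.
Suffixed `po:t.get.ni:b.le.nu` (5 syllables):
  Weights: 3 ni:b H, 4 le L, 5 nu L.
  The penult (syllable 4, le) is light, so stress falls on the antepenult (syllable 3, ni:b).
  → primary stress on syllable 3.

no: stays on 3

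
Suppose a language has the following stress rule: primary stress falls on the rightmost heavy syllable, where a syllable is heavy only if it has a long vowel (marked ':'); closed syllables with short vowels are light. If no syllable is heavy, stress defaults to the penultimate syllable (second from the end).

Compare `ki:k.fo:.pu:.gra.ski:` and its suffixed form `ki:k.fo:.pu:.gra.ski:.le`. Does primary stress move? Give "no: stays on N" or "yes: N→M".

Base `ki:k.fo:.pu:.gra.ski:` (5 syllables):
  Weights: 1 ki:k H, 2 fo: H, 3 pu: H, 4 gra L, 5 ski: H.
  Heavy syllables in the domain: 1, 2, 3, 5. The rightmost is syllable 5 (ski:).
  → primary stress on syllable 5.
Suffixed `ki:k.fo:.pu:.gra.ski:.le` (6 syllables):
  Weights: 1 ki:k H, 2 fo: H, 3 pu: H, 4 gra L, 5 ski: H, 6 le L.
  Heavy syllables in the domain: 1, 2, 3, 5. The rightmost is syllable 5 (ski:).
  → primary stress on syllable 5.

no: stays on 5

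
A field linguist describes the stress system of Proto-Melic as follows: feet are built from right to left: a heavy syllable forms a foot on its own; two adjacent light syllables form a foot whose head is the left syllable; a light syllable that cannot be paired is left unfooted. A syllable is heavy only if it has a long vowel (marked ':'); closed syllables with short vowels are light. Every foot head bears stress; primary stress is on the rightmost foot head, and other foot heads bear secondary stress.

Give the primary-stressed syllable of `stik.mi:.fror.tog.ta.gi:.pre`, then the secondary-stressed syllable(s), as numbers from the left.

Weights: 1 stik L, 2 mi: H, 3 fror L, 4 tog L, 5 ta L, 6 gi: H, 7 pre L.
Parse right to left (heavy = foot alone; LL = one foot; stranded L unfooted): stik (ˈmi:) fror (ˈtog.ta) (ˈgi:) pre.
Foot heads: 2, 4, 6.
Primary stress on the rightmost head = syllable 6.
Secondary stress on 2, 4: stik.ˌmi:.fror.ˌtog.ta.ˈgi:.pre.

primary 6, secondary 2, 4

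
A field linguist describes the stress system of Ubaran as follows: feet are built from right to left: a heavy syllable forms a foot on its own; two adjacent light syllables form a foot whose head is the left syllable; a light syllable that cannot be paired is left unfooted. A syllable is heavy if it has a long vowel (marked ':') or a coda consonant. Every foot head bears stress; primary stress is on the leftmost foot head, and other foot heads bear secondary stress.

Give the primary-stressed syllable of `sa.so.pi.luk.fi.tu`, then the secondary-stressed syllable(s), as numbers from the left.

primary 2, secondary 4, 5

Weights: 1 sa L, 2 so L, 3 pi L, 4 luk H, 5 fi L, 6 tu L.
Parse right to left (heavy = foot alone; LL = one foot; stranded L unfooted): sa (ˈso.pi) (ˈluk) (ˈfi.tu).
Foot heads: 2, 4, 5.
Primary stress on the leftmost head = syllable 2.
Secondary stress on 4, 5: sa.ˈso.pi.ˌluk.ˌfi.tu.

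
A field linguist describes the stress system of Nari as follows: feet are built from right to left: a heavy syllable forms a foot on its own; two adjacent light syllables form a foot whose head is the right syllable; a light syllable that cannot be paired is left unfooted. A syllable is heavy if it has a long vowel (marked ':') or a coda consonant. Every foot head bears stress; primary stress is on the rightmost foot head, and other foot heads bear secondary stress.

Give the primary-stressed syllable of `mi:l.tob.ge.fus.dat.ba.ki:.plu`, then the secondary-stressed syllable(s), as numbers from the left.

Weights: 1 mi:l H, 2 tob H, 3 ge L, 4 fus H, 5 dat H, 6 ba L, 7 ki: H, 8 plu L.
Parse right to left (heavy = foot alone; LL = one foot; stranded L unfooted): (ˈmi:l) (ˈtob) ge (ˈfus) (ˈdat) ba (ˈki:) plu.
Foot heads: 1, 2, 4, 5, 7.
Primary stress on the rightmost head = syllable 7.
Secondary stress on 1, 2, 4, 5: ˌmi:l.ˌtob.ge.ˌfus.ˌdat.ba.ˈki:.plu.

primary 7, secondary 1, 2, 4, 5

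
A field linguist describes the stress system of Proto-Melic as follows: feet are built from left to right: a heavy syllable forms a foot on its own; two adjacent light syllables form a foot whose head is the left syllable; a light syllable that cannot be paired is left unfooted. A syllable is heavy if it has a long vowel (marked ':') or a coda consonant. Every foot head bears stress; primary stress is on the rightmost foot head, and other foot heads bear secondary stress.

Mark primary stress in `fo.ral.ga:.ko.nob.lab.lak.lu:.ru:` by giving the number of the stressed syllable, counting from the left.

Weights: 1 fo L, 2 ral H, 3 ga: H, 4 ko L, 5 nob H, 6 lab H, 7 lak H, 8 lu: H, 9 ru: H.
Parse left to right (heavy = foot alone; LL = one foot; stranded L unfooted): fo (ˈral) (ˈga:) ko (ˈnob) (ˈlab) (ˈlak) (ˈlu:) (ˈru:).
Foot heads: 2, 3, 5, 6, 7, 8, 9.
Primary stress on the rightmost head = syllable 9.
Primary stress: syllable 9 → fo.ral.ga:.ko.nob.lab.lak.lu:.ˈru:.

9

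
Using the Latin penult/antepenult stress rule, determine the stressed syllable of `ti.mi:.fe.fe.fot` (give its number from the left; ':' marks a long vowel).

Classical Latin: stress the penult if heavy (long vowel or closed), else the antepenult.
Weights: 3 fe L, 4 fe L, 5 fot H.
The penult (syllable 4, fe) is light, so stress falls on the antepenult (syllable 3, fe).
Stress on syllable 3: ti.mi:.ˈfe.fe.fot.

3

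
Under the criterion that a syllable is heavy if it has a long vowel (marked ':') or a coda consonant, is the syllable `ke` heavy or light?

`ke`: short vowel, open (no coda). Short vowel, open → light.

light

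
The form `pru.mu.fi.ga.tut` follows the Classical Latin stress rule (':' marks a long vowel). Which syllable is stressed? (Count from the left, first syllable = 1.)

Classical Latin: stress the penult if heavy (long vowel or closed), else the antepenult.
Weights: 3 fi L, 4 ga L, 5 tut H.
The penult (syllable 4, ga) is light, so stress falls on the antepenult (syllable 3, fi).
Stress on syllable 3: pru.mu.ˈfi.ga.tut.

3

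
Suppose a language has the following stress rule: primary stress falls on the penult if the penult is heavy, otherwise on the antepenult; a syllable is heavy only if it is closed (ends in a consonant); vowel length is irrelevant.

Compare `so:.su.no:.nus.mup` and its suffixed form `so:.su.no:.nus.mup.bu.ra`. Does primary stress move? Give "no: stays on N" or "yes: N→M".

Base `so:.su.no:.nus.mup` (5 syllables):
  Weights: 3 no: L, 4 nus H, 5 mup H.
  The penult (syllable 4, nus) is heavy, so it takes stress.
  → primary stress on syllable 4.
Suffixed `so:.su.no:.nus.mup.bu.ra` (7 syllables):
  Weights: 5 mup H, 6 bu L, 7 ra L.
  The penult (syllable 6, bu) is light, so stress falls on the antepenult (syllable 5, mup).
  → primary stress on syllable 5.

yes: 4→5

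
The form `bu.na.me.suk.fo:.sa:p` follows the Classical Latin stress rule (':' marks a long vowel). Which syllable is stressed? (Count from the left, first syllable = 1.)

5

Classical Latin: stress the penult if heavy (long vowel or closed), else the antepenult.
Weights: 4 suk H, 5 fo: H, 6 sa:p H.
The penult (syllable 5, fo:) is heavy, so it takes stress.
Stress on syllable 5: bu.na.me.suk.ˈfo:.sa:p.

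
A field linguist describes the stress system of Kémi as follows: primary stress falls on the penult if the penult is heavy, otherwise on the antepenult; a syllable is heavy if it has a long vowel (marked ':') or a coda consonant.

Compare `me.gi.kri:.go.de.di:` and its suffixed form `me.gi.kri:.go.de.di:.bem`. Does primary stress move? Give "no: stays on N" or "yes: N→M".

yes: 4→6

Base `me.gi.kri:.go.de.di:` (6 syllables):
  Weights: 4 go L, 5 de L, 6 di: H.
  The penult (syllable 5, de) is light, so stress falls on the antepenult (syllable 4, go).
  → primary stress on syllable 4.
Suffixed `me.gi.kri:.go.de.di:.bem` (7 syllables):
  Weights: 5 de L, 6 di: H, 7 bem H.
  The penult (syllable 6, di:) is heavy, so it takes stress.
  → primary stress on syllable 6.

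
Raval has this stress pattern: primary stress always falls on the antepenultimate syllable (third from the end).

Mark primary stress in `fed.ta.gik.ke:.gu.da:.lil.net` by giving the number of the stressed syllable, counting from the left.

The word has 8 syllables; the antepenultimate syllable (third from the end) is syllable 6 (da:).
Primary stress: syllable 6 → fed.ta.gik.ke:.gu.ˈda:.lil.net.

6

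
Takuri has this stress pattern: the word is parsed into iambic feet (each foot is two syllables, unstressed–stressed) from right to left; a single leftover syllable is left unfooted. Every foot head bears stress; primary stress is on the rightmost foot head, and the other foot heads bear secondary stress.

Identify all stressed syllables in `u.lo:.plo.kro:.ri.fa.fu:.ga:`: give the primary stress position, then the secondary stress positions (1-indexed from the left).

Parse right to left into iambic (σˈσ) feet: (u.ˈlo:) (plo.ˈkro:) (ri.ˈfa) (fu:.ˈga:).
Foot heads (stressed positions): 2, 4, 6, 8.
End Rule Rightmost: primary stress on the rightmost head = syllable 8.
Secondary stress on 2, 4, 6: u.ˌlo:.plo.ˌkro:.ri.ˌfa.fu:.ˈga:.

primary 8, secondary 2, 4, 6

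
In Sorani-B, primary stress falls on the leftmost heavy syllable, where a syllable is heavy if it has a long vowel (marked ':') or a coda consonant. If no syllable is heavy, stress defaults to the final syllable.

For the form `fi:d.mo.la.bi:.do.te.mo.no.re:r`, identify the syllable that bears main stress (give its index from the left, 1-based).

1

Weights: 1 fi:d H, 2 mo L, 3 la L, 4 bi: H, 5 do L, 6 te L, 7 mo L, 8 no L, 9 re:r H.
Heavy syllables in the domain: 1, 4, 9. The leftmost is syllable 1 (fi:d).
Primary stress: syllable 1 → ˈfi:d.mo.la.bi:.do.te.mo.no.re:r.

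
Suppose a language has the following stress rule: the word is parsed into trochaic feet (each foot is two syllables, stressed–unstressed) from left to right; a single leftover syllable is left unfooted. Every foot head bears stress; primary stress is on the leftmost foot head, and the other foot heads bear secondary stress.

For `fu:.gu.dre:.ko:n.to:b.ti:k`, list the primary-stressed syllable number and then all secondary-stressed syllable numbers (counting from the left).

Parse left to right into trochaic (ˈσσ) feet: (ˈfu:.gu) (ˈdre:.ko:n) (ˈto:b.ti:k).
Foot heads (stressed positions): 1, 3, 5.
End Rule Leftmost: primary stress on the leftmost head = syllable 1.
Secondary stress on 3, 5: ˈfu:.gu.ˌdre:.ko:n.ˌto:b.ti:k.

primary 1, secondary 3, 5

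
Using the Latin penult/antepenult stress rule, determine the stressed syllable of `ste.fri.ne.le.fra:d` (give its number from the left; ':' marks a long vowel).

Classical Latin: stress the penult if heavy (long vowel or closed), else the antepenult.
Weights: 3 ne L, 4 le L, 5 fra:d H.
The penult (syllable 4, le) is light, so stress falls on the antepenult (syllable 3, ne).
Stress on syllable 3: ste.fri.ˈne.le.fra:d.

3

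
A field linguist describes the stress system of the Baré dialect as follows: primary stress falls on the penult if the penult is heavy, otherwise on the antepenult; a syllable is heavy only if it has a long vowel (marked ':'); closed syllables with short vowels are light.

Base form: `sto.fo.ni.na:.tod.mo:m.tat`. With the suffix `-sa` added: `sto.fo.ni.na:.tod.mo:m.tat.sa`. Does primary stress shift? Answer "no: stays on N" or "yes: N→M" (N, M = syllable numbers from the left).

no: stays on 6

Base `sto.fo.ni.na:.tod.mo:m.tat` (7 syllables):
  Weights: 5 tod L, 6 mo:m H, 7 tat L.
  The penult (syllable 6, mo:m) is heavy, so it takes stress.
  → primary stress on syllable 6.
Suffixed `sto.fo.ni.na:.tod.mo:m.tat.sa` (8 syllables):
  Weights: 6 mo:m H, 7 tat L, 8 sa L.
  The penult (syllable 7, tat) is light, so stress falls on the antepenult (syllable 6, mo:m).
  → primary stress on syllable 6.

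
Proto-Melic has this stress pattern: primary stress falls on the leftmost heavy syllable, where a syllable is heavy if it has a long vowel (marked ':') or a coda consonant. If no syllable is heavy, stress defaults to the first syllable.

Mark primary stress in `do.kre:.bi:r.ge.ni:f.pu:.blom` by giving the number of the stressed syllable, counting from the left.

Weights: 1 do L, 2 kre: H, 3 bi:r H, 4 ge L, 5 ni:f H, 6 pu: H, 7 blom H.
Heavy syllables in the domain: 2, 3, 5, 6, 7. The leftmost is syllable 2 (kre:).
Primary stress: syllable 2 → do.ˈkre:.bi:r.ge.ni:f.pu:.blom.

2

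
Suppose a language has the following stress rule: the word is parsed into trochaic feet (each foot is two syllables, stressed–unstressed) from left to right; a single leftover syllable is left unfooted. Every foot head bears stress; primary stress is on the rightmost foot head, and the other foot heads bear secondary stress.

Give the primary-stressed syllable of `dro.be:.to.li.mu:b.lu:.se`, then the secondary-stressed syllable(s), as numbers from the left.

Parse left to right into trochaic (ˈσσ) feet: (ˈdro.be:) (ˈto.li) (ˈmu:b.lu:) se. Syllable 7 is left unfooted.
Foot heads (stressed positions): 1, 3, 5.
End Rule Rightmost: primary stress on the rightmost head = syllable 5.
Secondary stress on 1, 3: ˌdro.be:.ˌto.li.ˈmu:b.lu:.se.

primary 5, secondary 1, 3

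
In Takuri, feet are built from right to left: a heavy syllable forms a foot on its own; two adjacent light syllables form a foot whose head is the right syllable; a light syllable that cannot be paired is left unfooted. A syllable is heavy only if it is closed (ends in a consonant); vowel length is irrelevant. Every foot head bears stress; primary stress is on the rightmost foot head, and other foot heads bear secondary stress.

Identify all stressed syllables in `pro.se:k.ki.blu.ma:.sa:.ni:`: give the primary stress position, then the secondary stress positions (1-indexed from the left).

primary 7, secondary 2, 5

Weights: 1 pro L, 2 se:k H, 3 ki L, 4 blu L, 5 ma: L, 6 sa: L, 7 ni: L.
Parse right to left (heavy = foot alone; LL = one foot; stranded L unfooted): pro (ˈse:k) ki (blu.ˈma:) (sa:.ˈni:).
Foot heads: 2, 5, 7.
Primary stress on the rightmost head = syllable 7.
Secondary stress on 2, 5: pro.ˌse:k.ki.blu.ˌma:.sa:.ˈni:.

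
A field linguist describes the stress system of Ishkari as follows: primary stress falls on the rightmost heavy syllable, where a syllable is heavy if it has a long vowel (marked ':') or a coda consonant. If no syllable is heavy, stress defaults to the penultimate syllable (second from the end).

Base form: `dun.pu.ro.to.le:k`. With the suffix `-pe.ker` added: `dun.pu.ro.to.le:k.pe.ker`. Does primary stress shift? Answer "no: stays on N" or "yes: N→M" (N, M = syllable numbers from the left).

yes: 5→7

Base `dun.pu.ro.to.le:k` (5 syllables):
  Weights: 1 dun H, 2 pu L, 3 ro L, 4 to L, 5 le:k H.
  Heavy syllables in the domain: 1, 5. The rightmost is syllable 5 (le:k).
  → primary stress on syllable 5.
Suffixed `dun.pu.ro.to.le:k.pe.ker` (7 syllables):
  Weights: 1 dun H, 2 pu L, 3 ro L, 4 to L, 5 le:k H, 6 pe L, 7 ker H.
  Heavy syllables in the domain: 1, 5, 7. The rightmost is syllable 7 (ker).
  → primary stress on syllable 7.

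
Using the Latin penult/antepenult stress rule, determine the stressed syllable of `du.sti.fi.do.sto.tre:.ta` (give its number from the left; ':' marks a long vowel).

6

Classical Latin: stress the penult if heavy (long vowel or closed), else the antepenult.
Weights: 5 sto L, 6 tre: H, 7 ta L.
The penult (syllable 6, tre:) is heavy, so it takes stress.
Stress on syllable 6: du.sti.fi.do.sto.ˈtre:.ta.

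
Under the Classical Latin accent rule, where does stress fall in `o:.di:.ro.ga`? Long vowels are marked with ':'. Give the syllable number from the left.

2

Classical Latin: stress the penult if heavy (long vowel or closed), else the antepenult.
Weights: 2 di: H, 3 ro L, 4 ga L.
The penult (syllable 3, ro) is light, so stress falls on the antepenult (syllable 2, di:).
Stress on syllable 2: o:.ˈdi:.ro.ga.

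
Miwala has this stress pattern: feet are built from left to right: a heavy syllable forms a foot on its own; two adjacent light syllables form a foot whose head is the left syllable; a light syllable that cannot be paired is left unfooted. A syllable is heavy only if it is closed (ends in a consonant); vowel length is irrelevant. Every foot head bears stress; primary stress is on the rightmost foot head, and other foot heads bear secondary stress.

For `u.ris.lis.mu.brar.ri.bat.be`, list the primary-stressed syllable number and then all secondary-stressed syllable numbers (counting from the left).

Weights: 1 u L, 2 ris H, 3 lis H, 4 mu L, 5 brar H, 6 ri L, 7 bat H, 8 be L.
Parse left to right (heavy = foot alone; LL = one foot; stranded L unfooted): u (ˈris) (ˈlis) mu (ˈbrar) ri (ˈbat) be.
Foot heads: 2, 3, 5, 7.
Primary stress on the rightmost head = syllable 7.
Secondary stress on 2, 3, 5: u.ˌris.ˌlis.mu.ˌbrar.ri.ˈbat.be.

primary 7, secondary 2, 3, 5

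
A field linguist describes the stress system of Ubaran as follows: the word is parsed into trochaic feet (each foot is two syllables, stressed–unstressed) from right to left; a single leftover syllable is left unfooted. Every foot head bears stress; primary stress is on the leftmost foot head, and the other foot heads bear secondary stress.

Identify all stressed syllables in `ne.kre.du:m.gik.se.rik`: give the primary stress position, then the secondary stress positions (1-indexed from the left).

Parse right to left into trochaic (ˈσσ) feet: (ˈne.kre) (ˈdu:m.gik) (ˈse.rik).
Foot heads (stressed positions): 1, 3, 5.
End Rule Leftmost: primary stress on the leftmost head = syllable 1.
Secondary stress on 3, 5: ˈne.kre.ˌdu:m.gik.ˌse.rik.

primary 1, secondary 3, 5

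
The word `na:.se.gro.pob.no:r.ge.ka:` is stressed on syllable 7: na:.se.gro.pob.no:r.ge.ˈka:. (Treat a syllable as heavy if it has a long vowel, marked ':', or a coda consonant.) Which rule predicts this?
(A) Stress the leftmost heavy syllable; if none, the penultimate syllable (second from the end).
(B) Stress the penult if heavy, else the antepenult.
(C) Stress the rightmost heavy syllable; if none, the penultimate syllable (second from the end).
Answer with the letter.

Rule A → syllable 1 (observed: 7).
Rule B → syllable 5 (observed: 7).
Rule C → syllable 7 ✓.

C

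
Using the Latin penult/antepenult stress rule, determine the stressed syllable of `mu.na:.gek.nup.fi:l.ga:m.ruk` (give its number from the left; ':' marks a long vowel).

6

Classical Latin: stress the penult if heavy (long vowel or closed), else the antepenult.
Weights: 5 fi:l H, 6 ga:m H, 7 ruk H.
The penult (syllable 6, ga:m) is heavy, so it takes stress.
Stress on syllable 6: mu.na:.gek.nup.fi:l.ˈga:m.ruk.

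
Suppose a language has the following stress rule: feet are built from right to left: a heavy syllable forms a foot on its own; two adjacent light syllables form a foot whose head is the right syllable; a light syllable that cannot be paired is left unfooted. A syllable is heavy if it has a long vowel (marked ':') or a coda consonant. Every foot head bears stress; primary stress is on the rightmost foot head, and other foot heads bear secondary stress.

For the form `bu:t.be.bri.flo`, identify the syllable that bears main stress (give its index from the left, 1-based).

Weights: 1 bu:t H, 2 be L, 3 bri L, 4 flo L.
Parse right to left (heavy = foot alone; LL = one foot; stranded L unfooted): (ˈbu:t) be (bri.ˈflo).
Foot heads: 1, 4.
Primary stress on the rightmost head = syllable 4.
Primary stress: syllable 4 → bu:t.be.bri.ˈflo.

4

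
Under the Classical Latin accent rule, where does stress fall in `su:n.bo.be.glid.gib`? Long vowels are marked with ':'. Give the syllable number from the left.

Classical Latin: stress the penult if heavy (long vowel or closed), else the antepenult.
Weights: 3 be L, 4 glid H, 5 gib H.
The penult (syllable 4, glid) is heavy, so it takes stress.
Stress on syllable 4: su:n.bo.be.ˈglid.gib.

4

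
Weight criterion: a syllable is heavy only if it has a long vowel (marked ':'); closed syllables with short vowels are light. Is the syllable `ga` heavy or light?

`ga`: short vowel, open (no coda). Short vowel → light.

light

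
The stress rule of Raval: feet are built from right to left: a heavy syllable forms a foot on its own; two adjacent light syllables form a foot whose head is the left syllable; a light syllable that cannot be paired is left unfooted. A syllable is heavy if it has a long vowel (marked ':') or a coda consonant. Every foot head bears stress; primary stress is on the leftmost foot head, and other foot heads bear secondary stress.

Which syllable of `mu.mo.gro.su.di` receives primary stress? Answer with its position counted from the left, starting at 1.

Weights: 1 mu L, 2 mo L, 3 gro L, 4 su L, 5 di L.
Parse right to left (heavy = foot alone; LL = one foot; stranded L unfooted): mu (ˈmo.gro) (ˈsu.di).
Foot heads: 2, 4.
Primary stress on the leftmost head = syllable 2.
Primary stress: syllable 2 → mu.ˈmo.gro.su.di.

2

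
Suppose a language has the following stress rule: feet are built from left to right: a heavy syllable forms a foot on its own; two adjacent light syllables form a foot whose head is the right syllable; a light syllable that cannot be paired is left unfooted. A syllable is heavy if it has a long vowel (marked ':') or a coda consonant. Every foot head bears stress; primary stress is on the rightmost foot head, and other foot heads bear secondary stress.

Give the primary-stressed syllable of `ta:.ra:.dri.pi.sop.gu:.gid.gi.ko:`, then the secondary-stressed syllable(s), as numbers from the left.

Weights: 1 ta: H, 2 ra: H, 3 dri L, 4 pi L, 5 sop H, 6 gu: H, 7 gid H, 8 gi L, 9 ko: H.
Parse left to right (heavy = foot alone; LL = one foot; stranded L unfooted): (ˈta:) (ˈra:) (dri.ˈpi) (ˈsop) (ˈgu:) (ˈgid) gi (ˈko:).
Foot heads: 1, 2, 4, 5, 6, 7, 9.
Primary stress on the rightmost head = syllable 9.
Secondary stress on 1, 2, 4, 5, 6, 7: ˌta:.ˌra:.dri.ˌpi.ˌsop.ˌgu:.ˌgid.gi.ˈko:.

primary 9, secondary 1, 2, 4, 5, 6, 7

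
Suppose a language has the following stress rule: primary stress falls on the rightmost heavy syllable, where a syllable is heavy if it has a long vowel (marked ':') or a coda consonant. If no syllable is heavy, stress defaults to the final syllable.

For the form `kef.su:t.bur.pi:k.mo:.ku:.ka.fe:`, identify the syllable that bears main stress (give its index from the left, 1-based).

8

Weights: 1 kef H, 2 su:t H, 3 bur H, 4 pi:k H, 5 mo: H, 6 ku: H, 7 ka L, 8 fe: H.
Heavy syllables in the domain: 1, 2, 3, 4, 5, 6, 8. The rightmost is syllable 8 (fe:).
Primary stress: syllable 8 → kef.su:t.bur.pi:k.mo:.ku:.ka.ˈfe:.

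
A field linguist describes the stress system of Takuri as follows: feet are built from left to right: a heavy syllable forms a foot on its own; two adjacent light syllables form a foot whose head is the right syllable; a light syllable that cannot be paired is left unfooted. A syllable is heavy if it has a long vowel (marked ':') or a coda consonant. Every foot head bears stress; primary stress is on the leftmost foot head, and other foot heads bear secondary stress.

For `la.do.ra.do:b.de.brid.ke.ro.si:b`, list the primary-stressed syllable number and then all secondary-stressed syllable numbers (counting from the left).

primary 2, secondary 4, 6, 8, 9

Weights: 1 la L, 2 do L, 3 ra L, 4 do:b H, 5 de L, 6 brid H, 7 ke L, 8 ro L, 9 si:b H.
Parse left to right (heavy = foot alone; LL = one foot; stranded L unfooted): (la.ˈdo) ra (ˈdo:b) de (ˈbrid) (ke.ˈro) (ˈsi:b).
Foot heads: 2, 4, 6, 8, 9.
Primary stress on the leftmost head = syllable 2.
Secondary stress on 4, 6, 8, 9: la.ˈdo.ra.ˌdo:b.de.ˌbrid.ke.ˌro.ˌsi:b.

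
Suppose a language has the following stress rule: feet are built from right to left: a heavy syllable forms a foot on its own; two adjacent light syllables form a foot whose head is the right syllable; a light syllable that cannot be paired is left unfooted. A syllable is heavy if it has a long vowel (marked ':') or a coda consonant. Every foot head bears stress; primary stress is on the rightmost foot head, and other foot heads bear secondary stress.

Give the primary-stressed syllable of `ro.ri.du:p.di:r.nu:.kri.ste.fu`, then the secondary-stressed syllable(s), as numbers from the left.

primary 8, secondary 2, 3, 4, 5

Weights: 1 ro L, 2 ri L, 3 du:p H, 4 di:r H, 5 nu: H, 6 kri L, 7 ste L, 8 fu L.
Parse right to left (heavy = foot alone; LL = one foot; stranded L unfooted): (ro.ˈri) (ˈdu:p) (ˈdi:r) (ˈnu:) kri (ste.ˈfu).
Foot heads: 2, 3, 4, 5, 8.
Primary stress on the rightmost head = syllable 8.
Secondary stress on 2, 3, 4, 5: ro.ˌri.ˌdu:p.ˌdi:r.ˌnu:.kri.ste.ˈfu.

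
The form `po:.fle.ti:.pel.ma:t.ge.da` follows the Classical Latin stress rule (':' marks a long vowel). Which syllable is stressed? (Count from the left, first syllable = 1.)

Classical Latin: stress the penult if heavy (long vowel or closed), else the antepenult.
Weights: 5 ma:t H, 6 ge L, 7 da L.
The penult (syllable 6, ge) is light, so stress falls on the antepenult (syllable 5, ma:t).
Stress on syllable 5: po:.fle.ti:.pel.ˈma:t.ge.da.

5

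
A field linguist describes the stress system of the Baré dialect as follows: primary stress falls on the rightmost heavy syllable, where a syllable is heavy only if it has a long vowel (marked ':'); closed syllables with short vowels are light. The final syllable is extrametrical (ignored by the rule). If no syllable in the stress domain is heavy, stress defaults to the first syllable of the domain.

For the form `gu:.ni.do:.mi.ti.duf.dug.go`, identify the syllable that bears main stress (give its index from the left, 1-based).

3

The final syllable (8, go) is extrametrical; the stress domain is syllables 1–7.
Weights: 1 gu: H, 2 ni L, 3 do: H, 4 mi L, 5 ti L, 6 duf L, 7 dug L.
Heavy syllables in the domain: 1, 3. The rightmost is syllable 3 (do:).
Primary stress: syllable 3 → gu:.ni.ˈdo:.mi.ti.duf.dug.go.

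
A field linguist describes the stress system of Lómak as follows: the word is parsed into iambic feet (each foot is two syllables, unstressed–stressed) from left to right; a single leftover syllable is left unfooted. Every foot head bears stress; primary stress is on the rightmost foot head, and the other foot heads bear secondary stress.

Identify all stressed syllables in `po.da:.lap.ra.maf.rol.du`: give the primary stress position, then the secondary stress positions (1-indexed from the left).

primary 6, secondary 2, 4

Parse left to right into iambic (σˈσ) feet: (po.ˈda:) (lap.ˈra) (maf.ˈrol) du. Syllable 7 is left unfooted.
Foot heads (stressed positions): 2, 4, 6.
End Rule Rightmost: primary stress on the rightmost head = syllable 6.
Secondary stress on 2, 4: po.ˌda:.lap.ˌra.maf.ˈrol.du.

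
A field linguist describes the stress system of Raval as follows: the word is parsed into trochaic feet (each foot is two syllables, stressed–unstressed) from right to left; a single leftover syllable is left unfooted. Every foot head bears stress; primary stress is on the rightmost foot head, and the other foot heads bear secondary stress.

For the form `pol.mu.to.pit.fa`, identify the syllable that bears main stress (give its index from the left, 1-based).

Parse right to left into trochaic (ˈσσ) feet: pol (ˈmu.to) (ˈpit.fa). Syllable 1 is left unfooted.
Foot heads (stressed positions): 2, 4.
End Rule Rightmost: primary stress on the rightmost head = syllable 4.
Primary stress: syllable 4 → pol.mu.to.ˈpit.fa.

4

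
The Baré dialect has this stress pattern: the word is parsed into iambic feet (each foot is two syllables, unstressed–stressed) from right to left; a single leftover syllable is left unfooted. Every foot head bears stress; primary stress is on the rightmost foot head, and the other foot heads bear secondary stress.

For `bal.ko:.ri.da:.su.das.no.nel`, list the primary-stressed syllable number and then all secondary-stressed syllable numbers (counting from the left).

primary 8, secondary 2, 4, 6

Parse right to left into iambic (σˈσ) feet: (bal.ˈko:) (ri.ˈda:) (su.ˈdas) (no.ˈnel).
Foot heads (stressed positions): 2, 4, 6, 8.
End Rule Rightmost: primary stress on the rightmost head = syllable 8.
Secondary stress on 2, 4, 6: bal.ˌko:.ri.ˌda:.su.ˌdas.no.ˈnel.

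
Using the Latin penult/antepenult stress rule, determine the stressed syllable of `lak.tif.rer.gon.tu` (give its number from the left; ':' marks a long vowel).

4

Classical Latin: stress the penult if heavy (long vowel or closed), else the antepenult.
Weights: 3 rer H, 4 gon H, 5 tu L.
The penult (syllable 4, gon) is heavy, so it takes stress.
Stress on syllable 4: lak.tif.rer.ˈgon.tu.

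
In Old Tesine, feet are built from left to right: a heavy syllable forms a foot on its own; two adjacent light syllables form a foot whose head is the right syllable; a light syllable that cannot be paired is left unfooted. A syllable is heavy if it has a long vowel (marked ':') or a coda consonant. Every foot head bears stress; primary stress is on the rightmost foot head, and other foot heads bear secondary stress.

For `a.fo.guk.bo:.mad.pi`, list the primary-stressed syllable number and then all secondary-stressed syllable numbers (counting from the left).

primary 5, secondary 2, 3, 4

Weights: 1 a L, 2 fo L, 3 guk H, 4 bo: H, 5 mad H, 6 pi L.
Parse left to right (heavy = foot alone; LL = one foot; stranded L unfooted): (a.ˈfo) (ˈguk) (ˈbo:) (ˈmad) pi.
Foot heads: 2, 3, 4, 5.
Primary stress on the rightmost head = syllable 5.
Secondary stress on 2, 3, 4: a.ˌfo.ˌguk.ˌbo:.ˈmad.pi.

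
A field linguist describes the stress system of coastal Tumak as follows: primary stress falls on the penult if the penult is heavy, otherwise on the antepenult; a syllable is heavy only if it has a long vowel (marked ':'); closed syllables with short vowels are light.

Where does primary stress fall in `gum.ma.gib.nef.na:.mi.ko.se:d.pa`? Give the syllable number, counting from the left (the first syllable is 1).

Weights: 7 ko L, 8 se:d H, 9 pa L.
The penult (syllable 8, se:d) is heavy, so it takes stress.
Primary stress: syllable 8 → gum.ma.gib.nef.na:.mi.ko.ˈse:d.pa.

8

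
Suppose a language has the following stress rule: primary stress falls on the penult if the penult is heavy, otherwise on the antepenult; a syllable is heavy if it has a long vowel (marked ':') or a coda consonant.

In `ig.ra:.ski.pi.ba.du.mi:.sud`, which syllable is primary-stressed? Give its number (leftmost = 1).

Weights: 6 du L, 7 mi: H, 8 sud H.
The penult (syllable 7, mi:) is heavy, so it takes stress.
Primary stress: syllable 7 → ig.ra:.ski.pi.ba.du.ˈmi:.sud.

7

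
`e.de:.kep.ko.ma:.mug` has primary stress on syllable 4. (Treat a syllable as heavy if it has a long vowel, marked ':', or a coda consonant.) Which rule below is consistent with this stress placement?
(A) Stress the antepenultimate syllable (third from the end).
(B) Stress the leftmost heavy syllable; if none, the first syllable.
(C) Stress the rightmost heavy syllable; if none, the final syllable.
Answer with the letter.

A

Rule A → syllable 4 ✓.
Rule B → syllable 2 (observed: 4).
Rule C → syllable 6 (observed: 4).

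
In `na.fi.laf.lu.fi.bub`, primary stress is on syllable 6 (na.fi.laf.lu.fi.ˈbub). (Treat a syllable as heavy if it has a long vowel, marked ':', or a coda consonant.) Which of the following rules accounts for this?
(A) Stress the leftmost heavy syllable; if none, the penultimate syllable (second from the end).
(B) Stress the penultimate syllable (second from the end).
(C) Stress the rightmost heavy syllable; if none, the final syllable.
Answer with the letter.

Rule A → syllable 3 (observed: 6).
Rule B → syllable 5 (observed: 6).
Rule C → syllable 6 ✓.

C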